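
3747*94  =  352218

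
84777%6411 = 1434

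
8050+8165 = 16215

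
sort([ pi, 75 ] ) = [ pi, 75]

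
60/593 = 60/593 = 0.10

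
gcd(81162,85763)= 1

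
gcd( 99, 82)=1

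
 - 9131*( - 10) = 91310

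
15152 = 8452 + 6700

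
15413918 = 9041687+6372231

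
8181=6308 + 1873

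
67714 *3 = 203142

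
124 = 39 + 85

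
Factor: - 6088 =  - 2^3 * 761^1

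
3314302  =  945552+2368750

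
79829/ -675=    - 119+496/675 = - 118.27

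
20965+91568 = 112533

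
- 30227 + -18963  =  -49190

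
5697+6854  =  12551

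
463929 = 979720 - 515791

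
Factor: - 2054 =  - 2^1*13^1*79^1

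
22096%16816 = 5280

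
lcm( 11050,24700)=419900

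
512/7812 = 128/1953= 0.07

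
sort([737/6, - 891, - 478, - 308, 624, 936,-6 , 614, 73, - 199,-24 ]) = [ -891, - 478,-308, - 199, - 24, - 6, 73,  737/6, 614,624,936] 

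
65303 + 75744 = 141047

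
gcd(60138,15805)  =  1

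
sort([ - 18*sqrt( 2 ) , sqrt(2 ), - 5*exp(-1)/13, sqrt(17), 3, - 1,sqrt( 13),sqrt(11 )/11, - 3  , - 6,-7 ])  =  [ - 18*sqrt( 2), - 7,  -  6, - 3, - 1, - 5*exp( - 1)/13, sqrt( 11 ) /11, sqrt( 2 ), 3,sqrt(13 ),sqrt(17)] 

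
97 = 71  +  26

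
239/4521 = 239/4521 = 0.05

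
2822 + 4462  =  7284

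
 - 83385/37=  - 83385/37 = - 2253.65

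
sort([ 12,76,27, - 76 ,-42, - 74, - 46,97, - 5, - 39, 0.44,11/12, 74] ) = [ - 76, - 74, - 46, - 42, - 39, - 5,0.44,11/12, 12, 27,74,76, 97] 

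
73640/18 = 4091 + 1/9 = 4091.11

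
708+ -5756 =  - 5048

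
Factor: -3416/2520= -61/45 = -3^ ( - 2 )*5^( - 1 )*61^1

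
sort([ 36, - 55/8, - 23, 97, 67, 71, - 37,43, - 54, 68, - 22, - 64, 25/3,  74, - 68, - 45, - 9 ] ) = [ - 68, - 64, - 54,  -  45, - 37, - 23,  -  22, -9, - 55/8,25/3, 36, 43, 67,68, 71,  74,97]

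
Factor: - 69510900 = -2^2*3^1*5^2*263^1 *881^1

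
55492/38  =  27746/19 =1460.32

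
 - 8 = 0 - 8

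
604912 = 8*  75614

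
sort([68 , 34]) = [34 , 68] 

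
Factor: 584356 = 2^2*139^1*1051^1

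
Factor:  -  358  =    -  2^1*179^1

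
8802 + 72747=81549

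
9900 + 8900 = 18800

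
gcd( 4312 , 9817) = 1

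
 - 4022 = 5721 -9743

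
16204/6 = 8102/3 = 2700.67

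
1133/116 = 1133/116 = 9.77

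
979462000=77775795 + 901686205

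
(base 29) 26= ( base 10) 64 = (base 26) 2c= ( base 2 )1000000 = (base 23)2I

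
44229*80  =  3538320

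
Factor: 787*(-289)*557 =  - 17^2*557^1*787^1 = -126685751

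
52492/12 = 4374 + 1/3 = 4374.33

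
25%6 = 1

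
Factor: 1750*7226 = 2^2*5^3*7^1*3613^1= 12645500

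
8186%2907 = 2372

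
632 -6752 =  - 6120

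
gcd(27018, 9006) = 9006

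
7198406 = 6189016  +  1009390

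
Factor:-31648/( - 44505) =2^5*3^( - 2)*5^( - 1 )= 32/45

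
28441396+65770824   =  94212220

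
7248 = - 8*( - 906) 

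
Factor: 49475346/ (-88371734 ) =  - 24737673/44185867= - 3^1 * 11^(-1 )*23^1*59^( - 1 ) * 67^1*103^(  -  1 )*661^( - 1) * 5351^1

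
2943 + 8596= 11539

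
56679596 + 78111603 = 134791199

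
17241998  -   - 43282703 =60524701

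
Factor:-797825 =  - 5^2*7^1* 47^1*97^1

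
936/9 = 104 = 104.00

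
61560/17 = 61560/17 = 3621.18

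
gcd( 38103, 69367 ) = 977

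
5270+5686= 10956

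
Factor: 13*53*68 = 2^2*13^1*17^1*53^1 = 46852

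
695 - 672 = 23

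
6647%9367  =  6647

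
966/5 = 966/5 = 193.20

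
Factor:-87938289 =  - 3^2*19^1 * 31^1*53^1  *313^1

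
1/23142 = 1/23142 = 0.00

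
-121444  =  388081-509525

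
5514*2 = 11028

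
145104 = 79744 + 65360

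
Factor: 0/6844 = 0^1 = 0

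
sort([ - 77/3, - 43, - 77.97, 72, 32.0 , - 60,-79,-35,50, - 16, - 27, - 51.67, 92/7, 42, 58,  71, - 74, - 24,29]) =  [  -  79 , - 77.97, - 74, - 60, - 51.67,  -  43, - 35,-27, - 77/3, -24, - 16, 92/7, 29, 32.0,42,50, 58 , 71,  72 ] 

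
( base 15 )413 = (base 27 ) 170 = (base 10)918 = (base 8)1626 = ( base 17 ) 330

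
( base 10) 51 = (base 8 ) 63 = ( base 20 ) 2B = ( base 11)47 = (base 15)36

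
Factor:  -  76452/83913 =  - 25484/27971=- 2^2*23^1  *  83^( - 1)*277^1*337^( -1) 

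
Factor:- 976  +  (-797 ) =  - 3^2*197^1 = -1773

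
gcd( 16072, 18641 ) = 7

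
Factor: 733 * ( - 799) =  - 585667 =- 17^1 * 47^1*733^1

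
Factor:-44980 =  - 2^2 * 5^1*13^1 * 173^1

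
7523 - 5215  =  2308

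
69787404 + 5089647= 74877051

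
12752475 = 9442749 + 3309726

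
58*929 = 53882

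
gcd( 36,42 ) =6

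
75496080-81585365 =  - 6089285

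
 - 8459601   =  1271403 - 9731004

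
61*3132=191052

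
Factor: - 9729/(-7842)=3243/2614 = 2^( - 1)*3^1 * 23^1*47^1*1307^(-1)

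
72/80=9/10 = 0.90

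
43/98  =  43/98 = 0.44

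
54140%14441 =10817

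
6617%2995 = 627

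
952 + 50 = 1002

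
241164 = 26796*9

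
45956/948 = 11489/237 = 48.48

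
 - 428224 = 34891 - 463115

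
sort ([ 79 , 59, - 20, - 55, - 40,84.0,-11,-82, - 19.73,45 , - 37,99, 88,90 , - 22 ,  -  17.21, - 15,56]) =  [ - 82, - 55,-40, - 37, - 22, - 20,-19.73, - 17.21 , - 15, - 11,45, 56 , 59,79,84.0, 88, 90,99]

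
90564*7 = 633948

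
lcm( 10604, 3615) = 159060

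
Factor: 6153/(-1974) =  -2^(  -  1)*47^(  -  1)*293^1= -  293/94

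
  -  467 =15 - 482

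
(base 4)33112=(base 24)1GM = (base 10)982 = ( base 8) 1726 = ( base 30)12M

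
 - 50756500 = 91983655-142740155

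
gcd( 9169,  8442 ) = 1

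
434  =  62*7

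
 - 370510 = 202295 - 572805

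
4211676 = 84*50139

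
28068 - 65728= - 37660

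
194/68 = 2 + 29/34 = 2.85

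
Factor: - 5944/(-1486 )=2^2 = 4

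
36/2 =18 = 18.00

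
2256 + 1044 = 3300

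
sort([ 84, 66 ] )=[66, 84] 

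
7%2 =1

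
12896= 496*26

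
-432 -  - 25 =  - 407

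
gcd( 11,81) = 1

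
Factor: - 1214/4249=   -  2/7 = - 2^1*7^( - 1 ) 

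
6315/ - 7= -6315/7 = - 902.14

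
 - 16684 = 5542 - 22226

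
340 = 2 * 170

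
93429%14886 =4113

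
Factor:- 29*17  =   - 493 = - 17^1  *  29^1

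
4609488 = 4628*996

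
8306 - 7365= 941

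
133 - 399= - 266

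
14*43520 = 609280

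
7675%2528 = 91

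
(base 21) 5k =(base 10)125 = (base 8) 175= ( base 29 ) 49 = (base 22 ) 5f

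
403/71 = 5 + 48/71 = 5.68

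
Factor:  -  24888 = - 2^3 * 3^1 * 17^1*61^1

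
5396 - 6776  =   - 1380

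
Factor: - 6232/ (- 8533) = 2^3 * 7^( - 1) * 19^1*23^ ( - 1 )*41^1 * 53^ ( - 1 ) 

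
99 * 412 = 40788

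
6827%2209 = 200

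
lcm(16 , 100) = 400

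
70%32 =6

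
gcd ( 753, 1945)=1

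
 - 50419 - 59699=-110118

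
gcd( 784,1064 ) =56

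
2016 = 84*24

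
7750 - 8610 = -860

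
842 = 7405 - 6563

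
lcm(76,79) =6004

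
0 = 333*0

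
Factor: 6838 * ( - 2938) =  - 20090044 = - 2^2*13^2 * 113^1 * 263^1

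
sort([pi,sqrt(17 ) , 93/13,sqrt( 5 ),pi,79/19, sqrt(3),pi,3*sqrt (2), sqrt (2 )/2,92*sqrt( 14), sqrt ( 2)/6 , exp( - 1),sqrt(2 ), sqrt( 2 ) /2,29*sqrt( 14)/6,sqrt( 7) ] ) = [sqrt(2 )/6,exp ( - 1) , sqrt(2 )/2, sqrt( 2 ) /2,sqrt( 2 ), sqrt(3),sqrt( 5) , sqrt(7 ),pi,pi, pi,sqrt( 17), 79/19,  3 * sqrt( 2 ),93/13,29*sqrt( 14)/6,92*sqrt( 14) ]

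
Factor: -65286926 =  - 2^1*19^1*23^1*74699^1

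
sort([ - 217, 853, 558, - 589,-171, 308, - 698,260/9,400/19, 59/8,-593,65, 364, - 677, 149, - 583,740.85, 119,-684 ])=[ - 698,-684,-677,-593,-589,-583,-217, - 171, 59/8,400/19,260/9,65, 119, 149,308,364,558,  740.85, 853] 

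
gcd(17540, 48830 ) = 10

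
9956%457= 359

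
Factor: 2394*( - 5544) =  - 13272336 = - 2^4*3^4*7^2*11^1*19^1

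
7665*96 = 735840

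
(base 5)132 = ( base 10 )42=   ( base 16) 2A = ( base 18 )26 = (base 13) 33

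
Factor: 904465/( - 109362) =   -  2^( - 1) * 3^(-1 )*5^1*11^(-1) * 37^1*1657^(-1) * 4889^1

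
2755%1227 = 301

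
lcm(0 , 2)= 0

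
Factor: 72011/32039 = 7^( - 1)*23^( - 1)* 107^1* 199^ ( - 1)*673^1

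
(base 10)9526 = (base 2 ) 10010100110110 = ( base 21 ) 10cd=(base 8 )22466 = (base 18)1b74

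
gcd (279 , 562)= 1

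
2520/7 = 360  =  360.00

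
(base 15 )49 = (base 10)69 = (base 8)105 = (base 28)2D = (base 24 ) 2l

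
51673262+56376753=108050015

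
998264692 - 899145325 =99119367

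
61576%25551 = 10474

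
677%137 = 129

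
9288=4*2322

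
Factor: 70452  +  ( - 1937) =5^1*71^1*193^1 =68515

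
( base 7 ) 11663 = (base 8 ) 6013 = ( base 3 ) 11020012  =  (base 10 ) 3083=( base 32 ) 30b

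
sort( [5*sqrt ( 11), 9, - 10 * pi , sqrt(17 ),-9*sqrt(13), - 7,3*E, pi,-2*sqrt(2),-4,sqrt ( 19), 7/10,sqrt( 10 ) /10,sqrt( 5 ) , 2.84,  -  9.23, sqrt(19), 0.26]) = [-9*sqrt( 13), - 10 * pi , - 9.23,  -  7, - 4, - 2*sqrt(2 ),0.26, sqrt ( 10) /10, 7/10, sqrt (5), 2.84,pi,sqrt(17), sqrt(19 ), sqrt(19), 3*E,  9, 5*  sqrt( 11 ) ] 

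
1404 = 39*36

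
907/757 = 1+150/757 = 1.20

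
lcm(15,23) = 345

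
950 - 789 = 161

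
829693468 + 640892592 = 1470586060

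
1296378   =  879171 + 417207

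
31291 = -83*( - 377) 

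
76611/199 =384 + 195/199 = 384.98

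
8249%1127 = 360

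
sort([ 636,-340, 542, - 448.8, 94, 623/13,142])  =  [- 448.8, - 340,623/13,94,142, 542, 636]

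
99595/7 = 99595/7 = 14227.86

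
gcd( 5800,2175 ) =725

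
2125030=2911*730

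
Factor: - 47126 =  - 2^1*23563^1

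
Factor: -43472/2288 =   -  19 = -19^1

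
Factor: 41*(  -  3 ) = -3^1*41^1 = - 123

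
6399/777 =2133/259 = 8.24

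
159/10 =159/10= 15.90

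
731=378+353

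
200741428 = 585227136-384485708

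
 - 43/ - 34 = 43/34 = 1.26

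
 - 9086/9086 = -1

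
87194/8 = 43597/4 = 10899.25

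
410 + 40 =450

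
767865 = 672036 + 95829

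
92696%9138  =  1316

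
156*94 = 14664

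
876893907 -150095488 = 726798419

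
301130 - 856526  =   - 555396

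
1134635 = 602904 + 531731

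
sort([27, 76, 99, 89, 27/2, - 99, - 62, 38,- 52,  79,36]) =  [ - 99, - 62,-52, 27/2,  27, 36, 38,76,79, 89,99]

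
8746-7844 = 902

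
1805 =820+985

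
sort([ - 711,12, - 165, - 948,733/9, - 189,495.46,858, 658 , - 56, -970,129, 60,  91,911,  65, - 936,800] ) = [ - 970, - 948, - 936, - 711, - 189, - 165, - 56,12,60,65,  733/9,91,129,495.46,658, 800,858,911 ] 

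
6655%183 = 67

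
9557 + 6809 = 16366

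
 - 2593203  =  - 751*3453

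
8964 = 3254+5710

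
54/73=54/73= 0.74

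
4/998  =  2/499  =  0.00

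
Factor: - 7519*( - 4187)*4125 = 3^1*5^3*11^1 * 53^1 * 73^1 * 79^1 *103^1 = 129863468625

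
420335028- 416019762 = 4315266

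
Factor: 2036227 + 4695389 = 2^5*3^1*70121^1 = 6731616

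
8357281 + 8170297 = 16527578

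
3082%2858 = 224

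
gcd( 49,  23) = 1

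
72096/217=72096/217=332.24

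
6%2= 0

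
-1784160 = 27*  (-66080) 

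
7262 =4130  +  3132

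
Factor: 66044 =2^2*11^1*19^1*79^1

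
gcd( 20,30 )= 10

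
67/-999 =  - 1 +932/999 = -0.07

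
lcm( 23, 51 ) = 1173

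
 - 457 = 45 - 502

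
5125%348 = 253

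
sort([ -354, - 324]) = [ - 354, - 324] 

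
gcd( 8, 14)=2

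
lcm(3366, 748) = 6732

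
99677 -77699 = 21978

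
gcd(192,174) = 6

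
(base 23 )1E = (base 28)19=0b100101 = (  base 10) 37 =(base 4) 211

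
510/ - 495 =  - 34/33=- 1.03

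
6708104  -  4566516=2141588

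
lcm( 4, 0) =0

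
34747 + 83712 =118459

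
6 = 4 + 2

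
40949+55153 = 96102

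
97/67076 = 97/67076 = 0.00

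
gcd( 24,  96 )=24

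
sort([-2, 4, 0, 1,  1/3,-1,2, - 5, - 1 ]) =[ - 5, - 2, - 1, - 1, 0 , 1/3,1,2, 4 ]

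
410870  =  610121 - 199251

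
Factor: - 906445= - 5^1*199^1*911^1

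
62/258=31/129 = 0.24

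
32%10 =2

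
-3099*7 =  - 21693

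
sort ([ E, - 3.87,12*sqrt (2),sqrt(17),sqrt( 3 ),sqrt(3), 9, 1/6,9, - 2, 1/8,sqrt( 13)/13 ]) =[ - 3.87, - 2,1/8,  1/6, sqrt(13 )/13,sqrt ( 3),sqrt(3 ) , E,sqrt (17 ), 9,9, 12*sqrt(2 )] 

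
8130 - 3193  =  4937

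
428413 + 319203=747616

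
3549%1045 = 414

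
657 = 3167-2510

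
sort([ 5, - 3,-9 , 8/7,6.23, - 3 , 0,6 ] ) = [ - 9,-3, - 3,0, 8/7,5,6,6.23]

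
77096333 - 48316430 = 28779903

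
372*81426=30290472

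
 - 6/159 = -1+51/53 = - 0.04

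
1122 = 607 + 515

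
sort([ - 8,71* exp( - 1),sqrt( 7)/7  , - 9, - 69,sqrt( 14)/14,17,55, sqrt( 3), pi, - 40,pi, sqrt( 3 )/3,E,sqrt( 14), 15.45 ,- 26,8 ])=[ - 69, - 40,-26, - 9 , - 8,sqrt ( 14)/14, sqrt(7) /7, sqrt( 3)/3,sqrt ( 3 ),E,pi,pi,sqrt( 14 ), 8,15.45, 17,71*exp( - 1 ),55 ] 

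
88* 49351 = 4342888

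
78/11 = 7 + 1/11 = 7.09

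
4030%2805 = 1225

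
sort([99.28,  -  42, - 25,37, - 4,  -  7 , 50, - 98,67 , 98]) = [ - 98,-42, -25, -7, - 4,37,50,67, 98,99.28]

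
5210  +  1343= 6553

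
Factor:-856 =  - 2^3*107^1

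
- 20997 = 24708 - 45705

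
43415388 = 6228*6971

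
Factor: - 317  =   - 317^1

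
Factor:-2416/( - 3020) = 4/5 = 2^2*5^( - 1)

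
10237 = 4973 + 5264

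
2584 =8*323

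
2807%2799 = 8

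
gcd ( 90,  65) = 5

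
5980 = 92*65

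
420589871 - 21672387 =398917484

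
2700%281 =171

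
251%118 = 15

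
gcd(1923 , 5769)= 1923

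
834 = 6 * 139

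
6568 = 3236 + 3332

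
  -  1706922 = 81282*( - 21) 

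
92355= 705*131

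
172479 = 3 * 57493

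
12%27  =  12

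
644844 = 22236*29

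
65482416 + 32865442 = 98347858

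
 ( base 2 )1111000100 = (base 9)1281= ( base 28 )16c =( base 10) 964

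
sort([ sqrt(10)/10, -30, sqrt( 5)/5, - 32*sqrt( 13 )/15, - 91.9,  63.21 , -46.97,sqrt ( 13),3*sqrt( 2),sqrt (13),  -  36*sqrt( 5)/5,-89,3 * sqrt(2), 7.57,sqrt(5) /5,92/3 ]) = [ - 91.9,- 89, -46.97, - 30,-36 * sqrt(5 )/5, - 32*sqrt( 13)/15, sqrt(10) /10, sqrt( 5)/5, sqrt(5 ) /5, sqrt(13), sqrt(13),3*sqrt ( 2), 3  *sqrt(2 ),7.57, 92/3,63.21]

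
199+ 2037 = 2236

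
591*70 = 41370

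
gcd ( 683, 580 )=1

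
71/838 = 71/838= 0.08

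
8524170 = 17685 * 482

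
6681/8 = 835+1/8  =  835.12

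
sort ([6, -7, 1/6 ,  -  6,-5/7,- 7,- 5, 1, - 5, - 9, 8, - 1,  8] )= [ - 9,-7, - 7 , -6, - 5, - 5,  -  1, - 5/7,1/6,1, 6, 8, 8]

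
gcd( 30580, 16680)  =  2780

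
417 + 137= 554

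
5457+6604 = 12061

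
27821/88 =27821/88 = 316.15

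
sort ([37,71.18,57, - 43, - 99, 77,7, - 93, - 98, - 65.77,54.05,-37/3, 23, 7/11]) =[ -99 , - 98, - 93,-65.77, - 43, - 37/3, 7/11, 7, 23,37,54.05 , 57, 71.18,77]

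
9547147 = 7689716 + 1857431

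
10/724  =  5/362 = 0.01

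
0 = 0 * 192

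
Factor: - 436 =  - 2^2 * 109^1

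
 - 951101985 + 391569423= - 559532562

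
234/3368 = 117/1684 = 0.07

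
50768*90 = 4569120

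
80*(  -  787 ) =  - 62960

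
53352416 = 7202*7408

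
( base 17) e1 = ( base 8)357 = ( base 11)1a8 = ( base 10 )239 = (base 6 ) 1035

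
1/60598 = 1/60598 = 0.00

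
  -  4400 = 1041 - 5441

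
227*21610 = 4905470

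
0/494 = 0  =  0.00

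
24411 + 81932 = 106343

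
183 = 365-182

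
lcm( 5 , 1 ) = 5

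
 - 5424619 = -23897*227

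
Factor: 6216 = 2^3*3^1*7^1*37^1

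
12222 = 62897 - 50675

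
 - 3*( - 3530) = 10590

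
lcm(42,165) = 2310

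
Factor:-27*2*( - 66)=2^2*3^4* 11^1 = 3564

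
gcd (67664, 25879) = 1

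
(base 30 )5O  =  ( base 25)6O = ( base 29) 60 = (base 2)10101110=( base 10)174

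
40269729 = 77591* 519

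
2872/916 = 718/229 = 3.14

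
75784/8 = 9473 = 9473.00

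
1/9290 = 1/9290 = 0.00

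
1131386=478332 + 653054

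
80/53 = 1  +  27/53 = 1.51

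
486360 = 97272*5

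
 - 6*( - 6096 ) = 36576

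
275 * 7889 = 2169475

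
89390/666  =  44695/333 = 134.22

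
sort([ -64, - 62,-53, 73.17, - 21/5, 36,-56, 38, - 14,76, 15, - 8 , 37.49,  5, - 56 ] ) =[ - 64, -62, - 56,-56, - 53, -14,-8, - 21/5,5,  15, 36, 37.49,38, 73.17, 76] 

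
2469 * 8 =19752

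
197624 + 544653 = 742277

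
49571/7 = 49571/7 = 7081.57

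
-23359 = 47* ( - 497)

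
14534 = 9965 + 4569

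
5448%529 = 158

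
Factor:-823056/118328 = -2^1*3^1*7^( - 1) * 13^1 * 1319^1 *2113^(-1) = - 102882/14791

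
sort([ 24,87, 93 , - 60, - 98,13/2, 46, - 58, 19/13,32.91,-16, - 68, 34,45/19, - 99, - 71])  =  [ - 99 , - 98 ,-71, - 68, - 60, - 58,-16,19/13,45/19,13/2,24,  32.91,34 , 46,87, 93]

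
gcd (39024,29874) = 6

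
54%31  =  23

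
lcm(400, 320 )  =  1600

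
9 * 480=4320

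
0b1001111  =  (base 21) 3G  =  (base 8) 117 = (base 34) 2B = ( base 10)79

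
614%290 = 34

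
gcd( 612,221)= 17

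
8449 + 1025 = 9474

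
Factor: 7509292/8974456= 1877323/2243614  =  2^( - 1) *7^1  *29^ ( - 1)*101^( -1)*383^(-1 ) * 268189^1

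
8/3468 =2/867=0.00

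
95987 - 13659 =82328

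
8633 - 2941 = 5692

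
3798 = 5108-1310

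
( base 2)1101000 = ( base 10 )104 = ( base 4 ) 1220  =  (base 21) 4k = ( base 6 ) 252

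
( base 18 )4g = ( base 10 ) 88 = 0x58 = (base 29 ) 31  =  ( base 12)74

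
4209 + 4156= 8365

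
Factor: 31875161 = 31^1*1028231^1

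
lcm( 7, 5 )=35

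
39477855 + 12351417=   51829272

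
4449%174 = 99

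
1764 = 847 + 917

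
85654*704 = 60300416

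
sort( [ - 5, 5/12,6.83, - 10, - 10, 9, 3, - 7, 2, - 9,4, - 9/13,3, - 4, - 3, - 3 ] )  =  [ - 10, - 10, - 9, - 7,-5  , - 4, - 3, - 3, - 9/13,  5/12, 2,3, 3, 4,6.83,9 ]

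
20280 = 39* 520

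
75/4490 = 15/898 = 0.02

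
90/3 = 30 = 30.00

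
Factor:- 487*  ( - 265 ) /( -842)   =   - 2^ (-1) *5^1*53^1*421^(-1 )*487^1= -  129055/842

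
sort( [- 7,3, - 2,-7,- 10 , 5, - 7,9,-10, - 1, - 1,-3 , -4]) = [ - 10,-10, - 7, - 7, - 7, -4 ,  -  3, - 2,  -  1, - 1,3,5,9] 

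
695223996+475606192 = 1170830188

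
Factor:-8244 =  - 2^2*3^2*229^1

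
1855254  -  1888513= - 33259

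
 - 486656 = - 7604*64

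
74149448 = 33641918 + 40507530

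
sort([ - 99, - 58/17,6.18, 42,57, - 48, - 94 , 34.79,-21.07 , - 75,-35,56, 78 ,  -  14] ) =[ - 99,-94, - 75, - 48 , - 35,-21.07, - 14, - 58/17, 6.18, 34.79, 42 , 56, 57, 78 ] 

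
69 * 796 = 54924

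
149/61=2 + 27/61 = 2.44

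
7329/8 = 916+1/8  =  916.12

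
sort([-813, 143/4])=[-813, 143/4]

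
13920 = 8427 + 5493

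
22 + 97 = 119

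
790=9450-8660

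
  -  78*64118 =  - 5001204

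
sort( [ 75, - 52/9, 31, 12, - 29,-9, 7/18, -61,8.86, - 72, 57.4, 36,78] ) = [ - 72, - 61, - 29, - 9,-52/9,7/18, 8.86, 12, 31,36, 57.4,75, 78]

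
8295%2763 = 6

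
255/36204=85/12068 = 0.01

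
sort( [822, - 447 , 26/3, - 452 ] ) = [ - 452, - 447 , 26/3, 822]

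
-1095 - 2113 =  - 3208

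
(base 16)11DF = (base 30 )52F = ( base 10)4575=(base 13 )210C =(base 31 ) 4NI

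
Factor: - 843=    - 3^1 * 281^1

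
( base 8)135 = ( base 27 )3C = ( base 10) 93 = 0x5D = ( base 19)4h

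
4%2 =0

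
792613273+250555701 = 1043168974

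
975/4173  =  25/107 = 0.23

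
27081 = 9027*3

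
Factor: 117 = 3^2*13^1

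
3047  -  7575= -4528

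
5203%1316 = 1255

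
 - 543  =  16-559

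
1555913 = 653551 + 902362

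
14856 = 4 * 3714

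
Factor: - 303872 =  - 2^8 * 1187^1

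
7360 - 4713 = 2647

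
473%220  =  33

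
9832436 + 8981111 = 18813547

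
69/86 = 69/86 = 0.80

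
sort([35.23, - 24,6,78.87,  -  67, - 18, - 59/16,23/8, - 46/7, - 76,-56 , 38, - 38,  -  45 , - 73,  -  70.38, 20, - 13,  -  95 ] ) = [ - 95,- 76, - 73,-70.38, - 67,  -  56, - 45,-38, - 24, - 18,-13, - 46/7, - 59/16, 23/8,6,20, 35.23, 38,78.87 ] 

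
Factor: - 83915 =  - 5^1*13^1*1291^1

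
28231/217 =130 + 3/31 = 130.10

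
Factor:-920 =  - 2^3*5^1*23^1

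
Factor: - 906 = -2^1*3^1*151^1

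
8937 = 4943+3994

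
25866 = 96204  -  70338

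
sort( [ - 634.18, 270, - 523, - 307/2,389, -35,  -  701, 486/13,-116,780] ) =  [ -701, - 634.18, - 523, - 307/2, - 116, - 35, 486/13, 270,  389,780 ]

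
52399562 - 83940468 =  - 31540906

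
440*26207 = 11531080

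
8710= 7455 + 1255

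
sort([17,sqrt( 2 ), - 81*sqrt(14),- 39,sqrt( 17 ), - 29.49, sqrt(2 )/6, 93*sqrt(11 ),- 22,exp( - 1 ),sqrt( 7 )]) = [ - 81*sqrt(14), - 39 , - 29.49, - 22,sqrt( 2 )/6,  exp( - 1 ),sqrt( 2 ),sqrt( 7 ),sqrt(17 ),17, 93*sqrt( 11)]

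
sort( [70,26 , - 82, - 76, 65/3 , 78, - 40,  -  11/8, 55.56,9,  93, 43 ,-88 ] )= [-88,-82, - 76,  -  40,- 11/8,9,  65/3,  26, 43,55.56,70, 78, 93]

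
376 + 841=1217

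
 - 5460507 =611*( - 8937)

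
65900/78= 844 + 34/39 = 844.87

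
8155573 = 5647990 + 2507583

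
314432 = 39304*8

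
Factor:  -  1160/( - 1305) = 2^3 * 3^( - 2) = 8/9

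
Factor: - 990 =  - 2^1*3^2*5^1*11^1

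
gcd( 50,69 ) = 1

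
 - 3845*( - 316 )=1215020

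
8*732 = 5856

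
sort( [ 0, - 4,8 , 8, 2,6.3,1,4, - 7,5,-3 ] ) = [ - 7, - 4 , - 3,0, 1,2,4, 5,6.3, 8,8 ]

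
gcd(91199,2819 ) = 1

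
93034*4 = 372136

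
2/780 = 1/390 = 0.00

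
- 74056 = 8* ( - 9257)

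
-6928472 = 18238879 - 25167351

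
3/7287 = 1/2429 = 0.00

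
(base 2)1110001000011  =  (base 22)ekj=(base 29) 8HE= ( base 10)7235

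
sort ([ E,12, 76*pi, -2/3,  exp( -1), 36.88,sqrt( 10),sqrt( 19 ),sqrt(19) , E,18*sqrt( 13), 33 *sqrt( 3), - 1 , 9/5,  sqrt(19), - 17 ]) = [  -  17, - 1, - 2/3, exp(  -  1 ), 9/5,E,E,sqrt( 10),sqrt( 19),sqrt( 19), sqrt( 19 ), 12,36.88,33 * sqrt(  3), 18*sqrt(13), 76*pi ] 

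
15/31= 15/31 =0.48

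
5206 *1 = 5206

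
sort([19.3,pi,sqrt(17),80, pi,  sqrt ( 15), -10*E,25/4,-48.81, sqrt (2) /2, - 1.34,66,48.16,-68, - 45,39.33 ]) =[ - 68, - 48.81, - 45,-10*E,- 1.34,sqrt(2)/2, pi,pi,sqrt(15 ),sqrt(17 ),25/4  ,  19.3,39.33, 48.16, 66,  80] 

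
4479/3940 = 4479/3940 =1.14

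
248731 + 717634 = 966365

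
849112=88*9649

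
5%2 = 1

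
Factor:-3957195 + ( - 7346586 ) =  - 11303781 = - 3^1*397^1 *9491^1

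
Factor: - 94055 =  - 5^1*13^1*1447^1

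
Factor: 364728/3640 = 3^1*5^( - 1 ) * 167^1= 501/5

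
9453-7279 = 2174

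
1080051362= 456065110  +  623986252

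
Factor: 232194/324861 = 77398/108287 =2^1 * 38699^1*108287^(  -  1)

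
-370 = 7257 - 7627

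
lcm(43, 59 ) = 2537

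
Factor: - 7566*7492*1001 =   -  2^3* 3^1*7^1*11^1*13^2*97^1  *1873^1 = -  56741156472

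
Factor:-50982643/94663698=-2^( - 1)*3^( - 1 )*17^1*19^1* 157841^1 * 15777283^( -1)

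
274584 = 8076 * 34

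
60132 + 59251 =119383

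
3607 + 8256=11863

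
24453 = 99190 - 74737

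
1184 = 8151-6967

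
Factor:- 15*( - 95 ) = 1425 = 3^1*5^2  *19^1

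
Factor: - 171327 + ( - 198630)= - 3^1*7^1*79^1 * 223^1 = - 369957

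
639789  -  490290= 149499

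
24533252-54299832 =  - 29766580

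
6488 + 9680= 16168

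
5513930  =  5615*982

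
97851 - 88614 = 9237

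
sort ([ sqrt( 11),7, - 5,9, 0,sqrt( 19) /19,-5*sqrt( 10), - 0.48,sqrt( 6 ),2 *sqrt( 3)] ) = [ - 5*sqrt(10), - 5, - 0.48,0,sqrt( 19)/19, sqrt(6),sqrt( 11),  2*sqrt (3),7, 9]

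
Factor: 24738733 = 61^1*405553^1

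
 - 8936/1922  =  -5+337/961 =-4.65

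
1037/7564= 17/124 =0.14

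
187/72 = 187/72 = 2.60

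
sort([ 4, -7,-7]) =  [-7 , - 7,  4]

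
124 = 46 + 78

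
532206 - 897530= - 365324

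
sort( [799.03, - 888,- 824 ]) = [ - 888, - 824,799.03] 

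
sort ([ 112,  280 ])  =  [112, 280]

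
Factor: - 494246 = - 2^1*37^1*6679^1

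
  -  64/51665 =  - 64/51665 = - 0.00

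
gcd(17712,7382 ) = 2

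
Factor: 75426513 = 3^1*25142171^1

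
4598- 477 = 4121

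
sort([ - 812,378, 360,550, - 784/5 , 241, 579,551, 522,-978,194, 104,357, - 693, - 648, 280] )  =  [ - 978 , - 812 , - 693, - 648, - 784/5,104,194,241, 280, 357 , 360,378, 522,550, 551 , 579]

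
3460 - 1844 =1616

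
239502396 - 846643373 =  - 607140977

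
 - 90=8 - 98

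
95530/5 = 19106 = 19106.00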